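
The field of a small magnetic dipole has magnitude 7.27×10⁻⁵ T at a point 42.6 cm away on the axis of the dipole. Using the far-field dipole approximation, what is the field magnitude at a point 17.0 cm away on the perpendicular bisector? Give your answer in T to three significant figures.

B ≈ 5.72×10⁻⁴ T

Dipole fields scale as 1/r³ in the far field.
The axial field is twice the equatorial field at the same r, so the geometry factor is 1/2.
B₂ = B₁ · (1/2) · (r₁/r₂)³ = 7.27×10⁻⁵ · 0.5 · (42.6/17.0)³.
(r₁/r₂)³ = (2.506)³ = 15.74.
B₂ ≈ 5.720×10⁻⁴ T.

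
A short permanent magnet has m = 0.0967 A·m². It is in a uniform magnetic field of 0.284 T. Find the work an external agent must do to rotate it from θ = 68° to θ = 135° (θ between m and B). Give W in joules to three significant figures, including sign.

W ≈ 0.0297 J

W_ext = ΔU = −mB cosθ₂ + mB cosθ₁ = mB(cosθ₁ − cosθ₂).
W = (0.0967)(0.284)·(cos68° − cos135°) = (0.02746)·(+1.0817) = 0.02971 J.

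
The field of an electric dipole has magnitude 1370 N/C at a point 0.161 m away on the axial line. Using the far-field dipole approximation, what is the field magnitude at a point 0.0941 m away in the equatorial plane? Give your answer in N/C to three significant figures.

Dipole fields scale as 1/r³ in the far field.
The axial field is twice the equatorial field at the same r, so the geometry factor is 1/2.
E₂ = E₁ · (1/2) · (r₁/r₂)³ = 1370 · 0.5 · (0.161/0.0941)³.
(r₁/r₂)³ = (1.711)³ = 5.009.
E₂ ≈ 3431 N/C.

E ≈ 3430 N/C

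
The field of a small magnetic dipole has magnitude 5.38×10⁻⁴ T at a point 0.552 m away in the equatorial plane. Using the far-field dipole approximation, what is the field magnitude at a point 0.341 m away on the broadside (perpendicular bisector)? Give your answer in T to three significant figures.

Dipole fields scale as 1/r³ in the far field; the geometry is the same at both points.
B₂ = B₁ · (r₁/r₂)³ = 5.38×10⁻⁴ · (0.552/0.341)³.
(r₁/r₂)³ = (1.619)³ = 4.242.
B₂ ≈ 0.002282 T.

B ≈ 0.00228 T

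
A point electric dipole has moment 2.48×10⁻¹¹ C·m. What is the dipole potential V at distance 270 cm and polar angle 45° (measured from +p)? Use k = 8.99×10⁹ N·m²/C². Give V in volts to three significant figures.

V ≈ 0.0216 V

The dipole potential is V = kp cosθ / r².
V = (8.99×10⁹)(2.48×10⁻¹¹)·cos45° / (2.70)² = 0.02163 V.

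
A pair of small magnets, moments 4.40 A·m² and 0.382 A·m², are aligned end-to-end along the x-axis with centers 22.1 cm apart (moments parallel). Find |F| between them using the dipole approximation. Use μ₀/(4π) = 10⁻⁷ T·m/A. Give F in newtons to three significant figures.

On-axis B of dipole 1: B = (μ₀/4π)·2m₁/r³. Force on dipole 2: F = m₂·dB/dr.
dB/dr = −(μ₀/4π)·6m₁/r⁴, so |F| = (μ₀/4π)·6m₁m₂/r⁴.
F = 6(10⁻⁷)(4.40)(0.382)/(0.221)⁴ = 4.228×10⁻⁴ N.

F ≈ 4.23×10⁻⁴ N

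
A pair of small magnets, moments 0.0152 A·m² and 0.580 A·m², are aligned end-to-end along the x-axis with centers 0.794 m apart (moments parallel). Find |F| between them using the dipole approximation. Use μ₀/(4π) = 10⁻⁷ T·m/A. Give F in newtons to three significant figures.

F ≈ 1.33×10⁻⁸ N

On-axis B of dipole 1: B = (μ₀/4π)·2m₁/r³. Force on dipole 2: F = m₂·dB/dr.
dB/dr = −(μ₀/4π)·6m₁/r⁴, so |F| = (μ₀/4π)·6m₁m₂/r⁴.
F = 6(10⁻⁷)(0.0152)(0.580)/(0.794)⁴ = 1.331×10⁻⁸ N.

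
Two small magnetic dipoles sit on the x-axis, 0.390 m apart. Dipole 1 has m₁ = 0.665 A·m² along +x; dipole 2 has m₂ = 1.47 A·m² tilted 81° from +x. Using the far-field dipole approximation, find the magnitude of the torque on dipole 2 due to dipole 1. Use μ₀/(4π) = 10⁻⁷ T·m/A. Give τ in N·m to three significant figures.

Dipole B is on the axis of dipole A, so B₁ there is axial: B₁ = (μ₀/4π)·2m₁/r³ along +x.
B₁ = 2(10⁻⁷)(0.665)/(0.390)³ = 2.242×10⁻⁶ T.
τ = m₂ B₁ sinθ.
τ = (1.47)(2.242×10⁻⁶)·sin81° = 3.255×10⁻⁶ N·m.

τ ≈ 3.26×10⁻⁶ N·m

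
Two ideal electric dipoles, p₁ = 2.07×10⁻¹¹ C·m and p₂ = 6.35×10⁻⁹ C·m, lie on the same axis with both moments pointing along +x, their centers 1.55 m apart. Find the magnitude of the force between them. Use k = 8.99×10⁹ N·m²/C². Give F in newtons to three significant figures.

F ≈ 1.23×10⁻⁹ N

On-axis field of dipole 1 at distance r: E = 2kp₁/r³. Force on dipole 2 is F = p₂·dE/dr (gradient along axis).
dE/dr = −6kp₁/r⁴, so |F| = 6kp₁p₂/r⁴ (attractive for aligned moments).
F = 6(8.99×10⁹)(2.07×10⁻¹¹)(6.35×10⁻⁹)/(1.55)⁴ = 1.228×10⁻⁹ N.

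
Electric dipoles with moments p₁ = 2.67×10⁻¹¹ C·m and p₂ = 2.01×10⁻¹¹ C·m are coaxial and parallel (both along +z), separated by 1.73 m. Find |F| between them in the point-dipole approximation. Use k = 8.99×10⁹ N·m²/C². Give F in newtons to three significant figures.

On-axis field of dipole 1 at distance r: E = 2kp₁/r³. Force on dipole 2 is F = p₂·dE/dr (gradient along axis).
dE/dr = −6kp₁/r⁴, so |F| = 6kp₁p₂/r⁴ (attractive for aligned moments).
F = 6(8.99×10⁹)(2.67×10⁻¹¹)(2.01×10⁻¹¹)/(1.73)⁴ = 3.232×10⁻¹² N.

F ≈ 3.23×10⁻¹² N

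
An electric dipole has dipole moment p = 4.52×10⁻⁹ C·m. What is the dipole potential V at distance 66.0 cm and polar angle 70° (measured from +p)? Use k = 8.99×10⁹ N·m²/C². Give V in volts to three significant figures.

V ≈ 31.9 V

The dipole potential is V = kp cosθ / r².
V = (8.99×10⁹)(4.52×10⁻⁹)·cos70° / (0.660)² = 31.91 V.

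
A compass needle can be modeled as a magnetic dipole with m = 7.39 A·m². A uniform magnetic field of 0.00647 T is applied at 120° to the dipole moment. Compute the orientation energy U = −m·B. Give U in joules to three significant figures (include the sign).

U ≈ 0.0239 J

U = −m·B = −mB cosθ.
U = −(7.39)(0.00647)·cos120° = 0.02391 J.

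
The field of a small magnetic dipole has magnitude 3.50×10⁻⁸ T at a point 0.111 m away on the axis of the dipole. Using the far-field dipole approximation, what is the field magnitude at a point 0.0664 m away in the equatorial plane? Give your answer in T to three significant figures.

Dipole fields scale as 1/r³ in the far field.
The axial field is twice the equatorial field at the same r, so the geometry factor is 1/2.
B₂ = B₁ · (1/2) · (r₁/r₂)³ = 3.50×10⁻⁸ · 0.5 · (0.111/0.0664)³.
(r₁/r₂)³ = (1.672)³ = 4.672.
B₂ ≈ 8.175×10⁻⁸ T.

B ≈ 8.18×10⁻⁸ T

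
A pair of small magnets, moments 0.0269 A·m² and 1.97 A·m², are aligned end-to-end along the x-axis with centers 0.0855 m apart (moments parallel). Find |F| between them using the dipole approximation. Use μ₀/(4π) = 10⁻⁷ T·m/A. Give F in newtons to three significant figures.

On-axis B of dipole 1: B = (μ₀/4π)·2m₁/r³. Force on dipole 2: F = m₂·dB/dr.
dB/dr = −(μ₀/4π)·6m₁/r⁴, so |F| = (μ₀/4π)·6m₁m₂/r⁴.
F = 6(10⁻⁷)(0.0269)(1.97)/(0.0855)⁴ = 5.950×10⁻⁴ N.

F ≈ 5.95×10⁻⁴ N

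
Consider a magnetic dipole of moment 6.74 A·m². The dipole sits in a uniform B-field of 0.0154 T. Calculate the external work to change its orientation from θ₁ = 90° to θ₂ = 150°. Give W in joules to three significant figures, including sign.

W_ext = ΔU = −mB cosθ₂ + mB cosθ₁ = mB(cosθ₁ − cosθ₂).
W = (6.74)(0.0154)·(cos90° − cos150°) = (0.1038)·(+0.8660) = 0.08989 J.

W ≈ 0.0899 J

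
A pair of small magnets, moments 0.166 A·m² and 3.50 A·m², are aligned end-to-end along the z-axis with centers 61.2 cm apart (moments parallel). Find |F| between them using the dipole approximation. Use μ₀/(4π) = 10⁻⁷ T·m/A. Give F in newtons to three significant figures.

F ≈ 2.48×10⁻⁶ N

On-axis B of dipole 1: B = (μ₀/4π)·2m₁/r³. Force on dipole 2: F = m₂·dB/dr.
dB/dr = −(μ₀/4π)·6m₁/r⁴, so |F| = (μ₀/4π)·6m₁m₂/r⁴.
F = 6(10⁻⁷)(0.166)(3.50)/(0.612)⁴ = 2.485×10⁻⁶ N.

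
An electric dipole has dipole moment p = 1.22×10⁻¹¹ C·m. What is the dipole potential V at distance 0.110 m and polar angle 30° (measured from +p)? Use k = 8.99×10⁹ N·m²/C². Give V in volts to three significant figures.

The dipole potential is V = kp cosθ / r².
V = (8.99×10⁹)(1.22×10⁻¹¹)·cos30° / (0.110)² = 7.850 V.

V ≈ 7.85 V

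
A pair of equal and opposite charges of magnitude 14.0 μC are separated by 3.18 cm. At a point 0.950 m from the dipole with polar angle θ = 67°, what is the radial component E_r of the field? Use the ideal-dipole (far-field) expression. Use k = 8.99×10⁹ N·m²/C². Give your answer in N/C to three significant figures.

E_r ≈ 3650 N/C

Dipole moment p = qd = (1.40×10⁻⁵ C)(0.0318 m) = 4.452×10⁻⁷ C·m.
For a dipole, E_r = (2kp cosθ)/r³.
kp/r³ = (8.99×10⁹)(4.452×10⁻⁷)/(0.950)³ = 4668 N/C.
E_r = 2·4668·cos67° = 3648 N/C.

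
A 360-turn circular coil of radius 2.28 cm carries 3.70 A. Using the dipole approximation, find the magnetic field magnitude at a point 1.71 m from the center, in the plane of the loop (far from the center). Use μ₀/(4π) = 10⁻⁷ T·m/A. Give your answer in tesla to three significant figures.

B ≈ 4.35×10⁻⁸ T

m = NIA = NIπa² = 360·(3.70)·π·(0.0228)² = 2.175 A·m².
In the equatorial plane B = (μ₀/4π)·m/r³ (half the axial value).
B = (10⁻⁷)·(2.175) / (1.71)³ = 4.350×10⁻⁸ T.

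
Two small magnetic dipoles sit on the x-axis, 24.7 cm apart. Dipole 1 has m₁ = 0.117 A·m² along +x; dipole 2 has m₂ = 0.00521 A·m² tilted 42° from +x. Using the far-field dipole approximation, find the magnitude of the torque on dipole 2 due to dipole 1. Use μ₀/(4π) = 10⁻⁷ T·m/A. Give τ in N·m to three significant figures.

Dipole B is on the axis of dipole A, so B₁ there is axial: B₁ = (μ₀/4π)·2m₁/r³ along +x.
B₁ = 2(10⁻⁷)(0.117)/(0.247)³ = 1.553×10⁻⁶ T.
τ = m₂ B₁ sinθ.
τ = (0.00521)(1.553×10⁻⁶)·sin42° = 5.413×10⁻⁹ N·m.

τ ≈ 5.41×10⁻⁹ N·m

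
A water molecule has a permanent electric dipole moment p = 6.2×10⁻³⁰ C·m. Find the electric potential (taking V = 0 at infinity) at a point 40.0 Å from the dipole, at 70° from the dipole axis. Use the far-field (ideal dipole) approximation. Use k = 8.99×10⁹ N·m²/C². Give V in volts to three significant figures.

V ≈ 0.00119 V

The dipole potential is V = kp cosθ / r².
V = (8.99×10⁹)(6.20×10⁻³⁰)·cos70° / (4.00×10⁻⁹)² = 0.001191 V.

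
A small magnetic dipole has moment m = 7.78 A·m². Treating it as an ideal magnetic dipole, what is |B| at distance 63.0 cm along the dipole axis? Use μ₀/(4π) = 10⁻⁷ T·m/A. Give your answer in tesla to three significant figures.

On axis B = (μ₀/4π)·2m/r³.
B = 2·(10⁻⁷)·(7.78) / (0.630)³ = 6.223×10⁻⁶ T.

B ≈ 6.22×10⁻⁶ T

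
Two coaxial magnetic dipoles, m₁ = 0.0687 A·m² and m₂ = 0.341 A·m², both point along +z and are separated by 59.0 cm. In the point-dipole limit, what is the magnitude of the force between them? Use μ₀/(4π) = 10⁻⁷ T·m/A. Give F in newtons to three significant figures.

On-axis B of dipole 1: B = (μ₀/4π)·2m₁/r³. Force on dipole 2: F = m₂·dB/dr.
dB/dr = −(μ₀/4π)·6m₁/r⁴, so |F| = (μ₀/4π)·6m₁m₂/r⁴.
F = 6(10⁻⁷)(0.0687)(0.341)/(0.590)⁴ = 1.160×10⁻⁷ N.

F ≈ 1.16×10⁻⁷ N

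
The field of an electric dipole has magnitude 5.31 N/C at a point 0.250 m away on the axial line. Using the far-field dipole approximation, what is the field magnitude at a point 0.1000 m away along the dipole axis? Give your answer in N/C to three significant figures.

E ≈ 83.0 N/C

Dipole fields scale as 1/r³ in the far field; the geometry is the same at both points.
E₂ = E₁ · (r₁/r₂)³ = 5.31 · (0.250/0.1000)³.
(r₁/r₂)³ = (2.5)³ = 15.62.
E₂ ≈ 82.97 N/C.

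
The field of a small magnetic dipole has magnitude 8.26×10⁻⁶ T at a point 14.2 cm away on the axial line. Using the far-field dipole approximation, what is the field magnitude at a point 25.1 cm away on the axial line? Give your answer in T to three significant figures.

B ≈ 1.50×10⁻⁶ T

Dipole fields scale as 1/r³ in the far field; the geometry is the same at both points.
B₂ = B₁ · (r₁/r₂)³ = 8.26×10⁻⁶ · (14.2/25.1)³.
(r₁/r₂)³ = (0.5657)³ = 0.1811.
B₂ ≈ 1.496×10⁻⁶ T.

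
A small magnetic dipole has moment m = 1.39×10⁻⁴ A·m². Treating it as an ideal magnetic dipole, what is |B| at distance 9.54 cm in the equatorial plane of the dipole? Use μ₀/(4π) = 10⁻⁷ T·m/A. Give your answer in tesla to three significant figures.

B ≈ 1.60×10⁻⁸ T

In the equatorial plane B = (μ₀/4π)·m/r³ (half the axial value).
B = (10⁻⁷)·(1.39×10⁻⁴) / (0.0954)³ = 1.601×10⁻⁸ T.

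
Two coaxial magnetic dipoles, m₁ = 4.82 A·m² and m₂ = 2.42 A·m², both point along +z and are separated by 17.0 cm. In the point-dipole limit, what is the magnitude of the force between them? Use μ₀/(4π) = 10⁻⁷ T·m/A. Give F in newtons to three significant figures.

F ≈ 0.00838 N

On-axis B of dipole 1: B = (μ₀/4π)·2m₁/r³. Force on dipole 2: F = m₂·dB/dr.
dB/dr = −(μ₀/4π)·6m₁/r⁴, so |F| = (μ₀/4π)·6m₁m₂/r⁴.
F = 6(10⁻⁷)(4.82)(2.42)/(0.170)⁴ = 0.008379 N.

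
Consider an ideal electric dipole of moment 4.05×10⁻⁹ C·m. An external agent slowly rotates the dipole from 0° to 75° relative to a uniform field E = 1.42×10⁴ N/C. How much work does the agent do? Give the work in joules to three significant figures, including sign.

W ≈ 4.26×10⁻⁵ J

W_ext = ΔU = U(θ₂) − U(θ₁) = −pE cosθ₂ − (−pE cosθ₁) = pE(cosθ₁ − cosθ₂).
W = (4.05×10⁻⁹)(1.42×10⁴)·(cos0° − cos75°) = (5.751×10⁻⁵)·(+0.7412) = 4.263×10⁻⁵ J.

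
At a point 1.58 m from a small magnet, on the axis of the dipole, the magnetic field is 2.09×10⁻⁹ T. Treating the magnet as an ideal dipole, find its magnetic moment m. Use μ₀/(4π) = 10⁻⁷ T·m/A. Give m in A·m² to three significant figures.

On axis B = (μ₀/4π)·2m/r³, so m = Br³·4π/(μ₀·2).
m = (2.09×10⁻⁹)·(1.58)³ / (2·10⁻⁷) = 0.04122 A·m².

m ≈ 0.0412 A·m²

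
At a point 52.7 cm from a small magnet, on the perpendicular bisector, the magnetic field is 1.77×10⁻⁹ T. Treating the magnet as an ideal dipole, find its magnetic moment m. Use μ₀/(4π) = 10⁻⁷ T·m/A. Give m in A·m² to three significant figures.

m ≈ 0.00259 A·m²

In the equatorial plane B = (μ₀/4π)·m/r³, so m = Br³·4π/(μ₀).
m = (1.77×10⁻⁹)·(0.527)³ / (10⁻⁷) = 0.002591 A·m².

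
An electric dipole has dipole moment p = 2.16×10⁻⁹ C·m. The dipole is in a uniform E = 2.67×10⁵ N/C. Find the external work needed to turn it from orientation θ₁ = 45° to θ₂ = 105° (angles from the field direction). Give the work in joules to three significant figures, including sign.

W_ext = ΔU = U(θ₂) − U(θ₁) = −pE cosθ₂ − (−pE cosθ₁) = pE(cosθ₁ − cosθ₂).
W = (2.16×10⁻⁹)(2.67×10⁵)·(cos45° − cos105°) = (5.767×10⁻⁴)·(+0.9659) = 5.571×10⁻⁴ J.

W ≈ 5.57×10⁻⁴ J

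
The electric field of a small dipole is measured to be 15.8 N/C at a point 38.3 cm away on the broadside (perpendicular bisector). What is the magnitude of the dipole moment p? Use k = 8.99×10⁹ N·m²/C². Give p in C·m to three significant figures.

In the equatorial plane E = kp/r³, so p = Er³/(k).
p = (15.8)·(0.383)³ / (8.99×10⁹) = 9.874×10⁻¹¹ C·m.

p ≈ 9.87×10⁻¹¹ C·m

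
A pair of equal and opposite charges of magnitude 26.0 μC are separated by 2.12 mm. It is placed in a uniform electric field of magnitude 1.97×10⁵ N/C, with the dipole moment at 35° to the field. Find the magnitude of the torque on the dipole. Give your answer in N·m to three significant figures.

τ ≈ 0.00623 N·m

Dipole moment p = qd = (2.60×10⁻⁵ C)(0.00212 m) = 5.512×10⁻⁸ C·m.
Torque on an electric dipole: τ = pE sinθ.
τ = (5.512×10⁻⁸)(1.97×10⁵)·sin35° = 0.006228 N·m.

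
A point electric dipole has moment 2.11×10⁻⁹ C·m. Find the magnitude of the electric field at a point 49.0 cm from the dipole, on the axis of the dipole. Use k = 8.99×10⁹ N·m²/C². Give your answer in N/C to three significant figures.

On the dipole axis E = 2kp/r³.
E = 2·(8.99×10⁹)(2.11×10⁻⁹) / (0.490)³ = 322.5 N/C.

E ≈ 322 N/C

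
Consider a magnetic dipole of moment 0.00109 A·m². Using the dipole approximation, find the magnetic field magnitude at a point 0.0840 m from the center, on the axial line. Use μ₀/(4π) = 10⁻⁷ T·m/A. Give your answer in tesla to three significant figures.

On axis B = (μ₀/4π)·2m/r³.
B = 2·(10⁻⁷)·(0.00109) / (0.0840)³ = 3.678×10⁻⁷ T.

B ≈ 3.68×10⁻⁷ T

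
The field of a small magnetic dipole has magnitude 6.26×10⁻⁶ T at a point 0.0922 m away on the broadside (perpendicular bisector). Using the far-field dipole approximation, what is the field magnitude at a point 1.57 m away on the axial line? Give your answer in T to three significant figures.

B ≈ 2.54×10⁻⁹ T

Dipole fields scale as 1/r³ in the far field.
The axial field is twice the equatorial field at the same r, so the geometry factor is 2/1.
B₂ = B₁ · (2/1) · (r₁/r₂)³ = 6.26×10⁻⁶ · 2 · (0.0922/1.57)³.
(r₁/r₂)³ = (0.05873)³ = 0.0002025.
B₂ ≈ 2.536×10⁻⁹ T.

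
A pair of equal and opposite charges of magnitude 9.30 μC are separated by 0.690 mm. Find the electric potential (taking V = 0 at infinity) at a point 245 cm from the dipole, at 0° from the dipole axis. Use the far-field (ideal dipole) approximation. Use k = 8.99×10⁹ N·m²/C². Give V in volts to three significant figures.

V ≈ 9.61 V

Dipole moment p = qd = (9.30×10⁻⁶ C)(6.90×10⁻⁴ m) = 6.417×10⁻⁹ C·m.
The dipole potential is V = kp cosθ / r².
V = (8.99×10⁹)(6.417×10⁻⁹)·cos0° / (2.45)² = 9.611 V.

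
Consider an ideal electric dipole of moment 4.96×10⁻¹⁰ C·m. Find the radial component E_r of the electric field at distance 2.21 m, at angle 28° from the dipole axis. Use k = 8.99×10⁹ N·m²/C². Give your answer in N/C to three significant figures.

E_r ≈ 0.730 N/C

For a dipole, E_r = (2kp cosθ)/r³.
kp/r³ = (8.99×10⁹)(4.96×10⁻¹⁰)/(2.21)³ = 0.4131 N/C.
E_r = 2·0.4131·cos28° = 0.7295 N/C.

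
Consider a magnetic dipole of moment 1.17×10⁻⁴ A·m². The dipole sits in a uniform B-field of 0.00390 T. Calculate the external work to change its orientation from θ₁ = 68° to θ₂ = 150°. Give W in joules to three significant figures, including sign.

W ≈ 5.66×10⁻⁷ J

W_ext = ΔU = −mB cosθ₂ + mB cosθ₁ = mB(cosθ₁ − cosθ₂).
W = (1.17×10⁻⁴)(0.00390)·(cos68° − cos150°) = (4.563×10⁻⁷)·(+1.2406) = 5.661×10⁻⁷ J.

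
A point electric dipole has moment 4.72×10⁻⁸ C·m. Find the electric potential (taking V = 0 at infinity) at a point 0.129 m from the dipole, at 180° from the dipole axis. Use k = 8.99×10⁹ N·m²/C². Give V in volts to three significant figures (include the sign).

The dipole potential is V = kp cosθ / r².
V = (8.99×10⁹)(4.72×10⁻⁸)·cos180° / (0.129)² = -2.550×10⁴ V.

V ≈ -2.55×10⁴ V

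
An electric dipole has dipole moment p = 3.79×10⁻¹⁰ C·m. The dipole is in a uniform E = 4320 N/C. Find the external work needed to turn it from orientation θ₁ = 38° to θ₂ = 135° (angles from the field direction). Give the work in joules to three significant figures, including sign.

W_ext = ΔU = U(θ₂) − U(θ₁) = −pE cosθ₂ − (−pE cosθ₁) = pE(cosθ₁ − cosθ₂).
W = (3.79×10⁻¹⁰)(4320)·(cos38° − cos135°) = (1.637×10⁻⁶)·(+1.4951) = 2.448×10⁻⁶ J.

W ≈ 2.45×10⁻⁶ J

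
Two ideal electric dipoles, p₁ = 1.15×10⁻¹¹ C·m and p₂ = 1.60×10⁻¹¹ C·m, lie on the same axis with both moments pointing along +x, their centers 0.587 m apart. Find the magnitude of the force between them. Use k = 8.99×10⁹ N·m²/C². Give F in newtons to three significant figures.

F ≈ 8.36×10⁻¹¹ N

On-axis field of dipole 1 at distance r: E = 2kp₁/r³. Force on dipole 2 is F = p₂·dE/dr (gradient along axis).
dE/dr = −6kp₁/r⁴, so |F| = 6kp₁p₂/r⁴ (attractive for aligned moments).
F = 6(8.99×10⁹)(1.15×10⁻¹¹)(1.60×10⁻¹¹)/(0.587)⁴ = 8.359×10⁻¹¹ N.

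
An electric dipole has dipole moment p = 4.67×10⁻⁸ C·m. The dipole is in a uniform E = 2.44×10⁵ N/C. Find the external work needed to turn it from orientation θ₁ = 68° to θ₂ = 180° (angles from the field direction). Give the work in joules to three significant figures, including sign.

W_ext = ΔU = U(θ₂) − U(θ₁) = −pE cosθ₂ − (−pE cosθ₁) = pE(cosθ₁ − cosθ₂).
W = (4.67×10⁻⁸)(2.44×10⁵)·(cos68° − cos180°) = (0.01139)·(+1.3746) = 0.01566 J.

W ≈ 0.0157 J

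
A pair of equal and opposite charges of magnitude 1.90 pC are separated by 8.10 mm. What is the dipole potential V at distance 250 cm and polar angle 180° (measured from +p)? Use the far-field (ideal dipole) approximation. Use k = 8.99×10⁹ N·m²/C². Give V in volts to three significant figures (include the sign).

V ≈ -2.21×10⁻⁵ V

Dipole moment p = qd = (1.90×10⁻¹² C)(0.00810 m) = 1.539×10⁻¹⁴ C·m.
The dipole potential is V = kp cosθ / r².
V = (8.99×10⁹)(1.539×10⁻¹⁴)·cos180° / (2.50)² = -2.214×10⁻⁵ V.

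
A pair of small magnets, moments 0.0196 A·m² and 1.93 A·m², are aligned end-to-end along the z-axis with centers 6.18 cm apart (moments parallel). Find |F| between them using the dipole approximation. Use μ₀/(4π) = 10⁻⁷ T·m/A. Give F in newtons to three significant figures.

On-axis B of dipole 1: B = (μ₀/4π)·2m₁/r³. Force on dipole 2: F = m₂·dB/dr.
dB/dr = −(μ₀/4π)·6m₁/r⁴, so |F| = (μ₀/4π)·6m₁m₂/r⁴.
F = 6(10⁻⁷)(0.0196)(1.93)/(0.0618)⁴ = 0.001556 N.

F ≈ 0.00156 N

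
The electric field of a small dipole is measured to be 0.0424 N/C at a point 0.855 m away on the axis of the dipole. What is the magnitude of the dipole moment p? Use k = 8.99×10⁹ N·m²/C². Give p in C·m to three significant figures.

On axis E = 2kp/r³, so p = Er³/(2k).
p = (0.0424)·(0.855)³ / (2·8.99×10⁹) = 1.474×10⁻¹² C·m.

p ≈ 1.47×10⁻¹² C·m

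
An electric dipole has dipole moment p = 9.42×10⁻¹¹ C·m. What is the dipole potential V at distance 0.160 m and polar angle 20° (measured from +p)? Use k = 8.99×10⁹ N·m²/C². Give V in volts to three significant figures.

The dipole potential is V = kp cosθ / r².
V = (8.99×10⁹)(9.42×10⁻¹¹)·cos20° / (0.160)² = 31.09 V.

V ≈ 31.1 V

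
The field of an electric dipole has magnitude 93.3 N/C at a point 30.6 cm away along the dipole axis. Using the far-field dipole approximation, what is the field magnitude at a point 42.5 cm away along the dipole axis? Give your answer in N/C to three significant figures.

Dipole fields scale as 1/r³ in the far field; the geometry is the same at both points.
E₂ = E₁ · (r₁/r₂)³ = 93.3 · (30.6/42.5)³.
(r₁/r₂)³ = (0.72)³ = 0.3732.
E₂ ≈ 34.82 N/C.

E ≈ 34.8 N/C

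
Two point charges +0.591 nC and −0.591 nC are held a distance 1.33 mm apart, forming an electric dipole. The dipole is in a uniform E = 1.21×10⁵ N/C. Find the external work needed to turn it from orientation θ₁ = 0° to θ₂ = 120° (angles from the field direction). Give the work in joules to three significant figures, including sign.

W ≈ 1.43×10⁻⁷ J

Dipole moment p = qd = (5.91×10⁻¹⁰ C)(0.00133 m) = 7.86×10⁻¹³ C·m.
W_ext = ΔU = U(θ₂) − U(θ₁) = −pE cosθ₂ − (−pE cosθ₁) = pE(cosθ₁ − cosθ₂).
W = (7.86×10⁻¹³)(1.21×10⁵)·(cos0° − cos120°) = (9.511×10⁻⁸)·(+1.5000) = 1.427×10⁻⁷ J.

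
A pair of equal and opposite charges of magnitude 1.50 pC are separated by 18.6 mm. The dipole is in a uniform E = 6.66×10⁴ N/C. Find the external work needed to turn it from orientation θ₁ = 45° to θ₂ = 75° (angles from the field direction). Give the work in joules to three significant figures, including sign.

Dipole moment p = qd = (1.50×10⁻¹² C)(0.0186 m) = 2.79×10⁻¹⁴ C·m.
W_ext = ΔU = U(θ₂) − U(θ₁) = −pE cosθ₂ − (−pE cosθ₁) = pE(cosθ₁ − cosθ₂).
W = (2.79×10⁻¹⁴)(6.66×10⁴)·(cos45° − cos75°) = (1.858×10⁻⁹)·(+0.4483) = 8.330×10⁻¹⁰ J.

W ≈ 8.33×10⁻¹⁰ J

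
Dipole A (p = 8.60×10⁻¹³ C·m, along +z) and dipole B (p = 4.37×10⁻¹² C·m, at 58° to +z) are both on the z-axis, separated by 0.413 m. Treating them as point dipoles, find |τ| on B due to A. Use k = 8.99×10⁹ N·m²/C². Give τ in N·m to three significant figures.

The second dipole sits on the axis of the first, so the field there is axial: E₁ = 2kp₁/r³ along +z.
E₁ = 2(8.99×10⁹)(8.60×10⁻¹³)/(0.413)³ = 0.2195 N/C.
Torque on the second dipole: τ = p₂ E₁ sinθ.
τ = (4.37×10⁻¹²)(0.2195)·sin58° = 8.135×10⁻¹³ N·m.

τ ≈ 8.13×10⁻¹³ N·m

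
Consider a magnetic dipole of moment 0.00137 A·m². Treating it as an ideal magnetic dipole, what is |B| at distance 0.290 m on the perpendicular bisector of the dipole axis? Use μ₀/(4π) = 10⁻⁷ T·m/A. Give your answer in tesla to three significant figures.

In the equatorial plane B = (μ₀/4π)·m/r³ (half the axial value).
B = (10⁻⁷)·(0.00137) / (0.290)³ = 5.617×10⁻⁹ T.

B ≈ 5.62×10⁻⁹ T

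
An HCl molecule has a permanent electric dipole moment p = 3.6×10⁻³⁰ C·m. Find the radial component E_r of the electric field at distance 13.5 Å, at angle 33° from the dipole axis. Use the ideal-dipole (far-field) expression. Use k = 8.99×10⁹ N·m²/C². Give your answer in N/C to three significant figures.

For a dipole, E_r = (2kp cosθ)/r³.
kp/r³ = (8.99×10⁹)(3.60×10⁻³⁰)/(1.35×10⁻⁹)³ = 1.315×10⁷ N/C.
E_r = 2·1.315×10⁷·cos33° = 2.206×10⁷ N/C.

E_r ≈ 2.21×10⁷ N/C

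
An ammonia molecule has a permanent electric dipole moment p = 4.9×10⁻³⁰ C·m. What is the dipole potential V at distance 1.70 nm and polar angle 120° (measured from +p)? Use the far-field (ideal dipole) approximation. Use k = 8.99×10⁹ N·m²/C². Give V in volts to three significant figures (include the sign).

V ≈ -0.00762 V

The dipole potential is V = kp cosθ / r².
V = (8.99×10⁹)(4.90×10⁻³⁰)·cos120° / (1.70×10⁻⁹)² = -0.007621 V.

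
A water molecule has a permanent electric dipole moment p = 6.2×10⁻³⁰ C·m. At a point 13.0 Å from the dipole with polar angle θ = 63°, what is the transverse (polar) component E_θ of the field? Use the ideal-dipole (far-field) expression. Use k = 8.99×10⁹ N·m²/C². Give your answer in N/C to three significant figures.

E_θ ≈ 2.26×10⁷ N/C

For a dipole, E_θ = (kp sinθ)/r³.
kp/r³ = (8.99×10⁹)(6.20×10⁻³⁰)/(1.30×10⁻⁹)³ = 2.537×10⁷ N/C.
E_θ = 2.537×10⁷·sin63° = 2.260×10⁷ N/C.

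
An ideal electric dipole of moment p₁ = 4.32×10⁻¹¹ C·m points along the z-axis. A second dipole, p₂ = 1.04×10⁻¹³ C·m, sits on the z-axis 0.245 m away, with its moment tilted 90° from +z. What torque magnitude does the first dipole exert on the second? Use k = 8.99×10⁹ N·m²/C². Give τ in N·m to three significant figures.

τ ≈ 5.49×10⁻¹² N·m

The second dipole sits on the axis of the first, so the field there is axial: E₁ = 2kp₁/r³ along +z.
E₁ = 2(8.99×10⁹)(4.32×10⁻¹¹)/(0.245)³ = 52.82 N/C.
Torque on the second dipole: τ = p₂ E₁ sinθ.
τ = (1.04×10⁻¹³)(52.82)·sin90° = 5.493×10⁻¹² N·m.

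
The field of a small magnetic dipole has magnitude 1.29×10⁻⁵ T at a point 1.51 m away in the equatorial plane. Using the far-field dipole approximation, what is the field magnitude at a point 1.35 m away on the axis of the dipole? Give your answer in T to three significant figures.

B ≈ 3.61×10⁻⁵ T

Dipole fields scale as 1/r³ in the far field.
The axial field is twice the equatorial field at the same r, so the geometry factor is 2/1.
B₂ = B₁ · (2/1) · (r₁/r₂)³ = 1.29×10⁻⁵ · 2 · (1.51/1.35)³.
(r₁/r₂)³ = (1.119)³ = 1.399.
B₂ ≈ 3.610×10⁻⁵ T.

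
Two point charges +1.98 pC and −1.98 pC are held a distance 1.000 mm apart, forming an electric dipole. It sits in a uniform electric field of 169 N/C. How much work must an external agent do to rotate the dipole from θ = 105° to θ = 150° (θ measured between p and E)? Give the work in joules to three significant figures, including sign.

Dipole moment p = qd = (1.98×10⁻¹² C)(0.00100 m) = 1.98×10⁻¹⁵ C·m.
W_ext = ΔU = U(θ₂) − U(θ₁) = −pE cosθ₂ − (−pE cosθ₁) = pE(cosθ₁ − cosθ₂).
W = (1.98×10⁻¹⁵)(169)·(cos105° − cos150°) = (3.346×10⁻¹³)·(+0.6072) = 2.032×10⁻¹³ J.

W ≈ 2.03×10⁻¹³ J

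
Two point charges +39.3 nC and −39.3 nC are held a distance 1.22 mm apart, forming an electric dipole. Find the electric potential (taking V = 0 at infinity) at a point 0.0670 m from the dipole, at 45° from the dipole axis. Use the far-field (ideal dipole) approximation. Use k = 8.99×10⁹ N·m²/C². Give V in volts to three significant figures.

Dipole moment p = qd = (3.93×10⁻⁸ C)(0.00122 m) = 4.795×10⁻¹¹ C·m.
The dipole potential is V = kp cosθ / r².
V = (8.99×10⁹)(4.795×10⁻¹¹)·cos45° / (0.0670)² = 67.90 V.

V ≈ 67.9 V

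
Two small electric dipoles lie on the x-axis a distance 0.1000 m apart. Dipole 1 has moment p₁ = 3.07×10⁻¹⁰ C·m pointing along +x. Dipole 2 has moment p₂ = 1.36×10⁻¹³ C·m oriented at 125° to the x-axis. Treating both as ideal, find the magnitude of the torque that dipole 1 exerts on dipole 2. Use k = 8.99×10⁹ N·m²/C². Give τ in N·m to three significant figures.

τ ≈ 6.15×10⁻¹⁰ N·m

The second dipole sits on the axis of the first, so the field there is axial: E₁ = 2kp₁/r³ along +x.
E₁ = 2(8.99×10⁹)(3.07×10⁻¹⁰)/(0.100)³ = 5520 N/C.
Torque on the second dipole: τ = p₂ E₁ sinθ.
τ = (1.36×10⁻¹³)(5520)·sin125° = 6.149×10⁻¹⁰ N·m.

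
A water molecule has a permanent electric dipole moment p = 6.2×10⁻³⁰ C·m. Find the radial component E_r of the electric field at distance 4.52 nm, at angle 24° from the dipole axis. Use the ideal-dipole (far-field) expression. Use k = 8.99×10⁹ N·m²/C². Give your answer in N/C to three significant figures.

For a dipole, E_r = (2kp cosθ)/r³.
kp/r³ = (8.99×10⁹)(6.20×10⁻³⁰)/(4.52×10⁻⁹)³ = 6.036×10⁵ N/C.
E_r = 2·6.036×10⁵·cos24° = 1.103×10⁶ N/C.

E_r ≈ 1.10×10⁶ N/C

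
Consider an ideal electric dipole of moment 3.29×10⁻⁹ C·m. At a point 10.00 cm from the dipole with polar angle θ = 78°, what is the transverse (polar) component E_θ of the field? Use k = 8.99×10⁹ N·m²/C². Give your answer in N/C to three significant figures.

E_θ ≈ 2.89×10⁴ N/C

For a dipole, E_θ = (kp sinθ)/r³.
kp/r³ = (8.99×10⁹)(3.29×10⁻⁹)/(0.100)³ = 2.958×10⁴ N/C.
E_θ = 2.958×10⁴·sin78° = 2.893×10⁴ N/C.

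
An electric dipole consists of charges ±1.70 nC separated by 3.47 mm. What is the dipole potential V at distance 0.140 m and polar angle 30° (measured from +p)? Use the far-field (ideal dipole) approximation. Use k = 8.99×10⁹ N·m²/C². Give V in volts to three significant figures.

V ≈ 2.34 V

Dipole moment p = qd = (1.70×10⁻⁹ C)(0.00347 m) = 5.899×10⁻¹² C·m.
The dipole potential is V = kp cosθ / r².
V = (8.99×10⁹)(5.899×10⁻¹²)·cos30° / (0.140)² = 2.343 V.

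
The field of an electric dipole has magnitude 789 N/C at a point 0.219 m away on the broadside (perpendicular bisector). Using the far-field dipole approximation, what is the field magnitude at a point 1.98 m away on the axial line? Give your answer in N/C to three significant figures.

Dipole fields scale as 1/r³ in the far field.
The axial field is twice the equatorial field at the same r, so the geometry factor is 2/1.
E₂ = E₁ · (2/1) · (r₁/r₂)³ = 789 · 2 · (0.219/1.98)³.
(r₁/r₂)³ = (0.1106)³ = 0.001353.
E₂ ≈ 2.135 N/C.

E ≈ 2.14 N/C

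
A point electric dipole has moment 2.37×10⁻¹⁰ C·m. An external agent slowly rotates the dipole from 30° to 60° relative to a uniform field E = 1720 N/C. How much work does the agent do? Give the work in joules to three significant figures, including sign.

W_ext = ΔU = U(θ₂) − U(θ₁) = −pE cosθ₂ − (−pE cosθ₁) = pE(cosθ₁ − cosθ₂).
W = (2.37×10⁻¹⁰)(1720)·(cos30° − cos60°) = (4.076×10⁻⁷)·(+0.3660) = 1.492×10⁻⁷ J.

W ≈ 1.49×10⁻⁷ J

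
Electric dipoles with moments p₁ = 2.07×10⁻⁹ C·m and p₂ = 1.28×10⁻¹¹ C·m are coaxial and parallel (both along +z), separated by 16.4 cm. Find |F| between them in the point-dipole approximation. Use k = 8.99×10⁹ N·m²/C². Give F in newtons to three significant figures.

On-axis field of dipole 1 at distance r: E = 2kp₁/r³. Force on dipole 2 is F = p₂·dE/dr (gradient along axis).
dE/dr = −6kp₁/r⁴, so |F| = 6kp₁p₂/r⁴ (attractive for aligned moments).
F = 6(8.99×10⁹)(2.07×10⁻⁹)(1.28×10⁻¹¹)/(0.164)⁴ = 1.976×10⁻⁶ N.

F ≈ 1.98×10⁻⁶ N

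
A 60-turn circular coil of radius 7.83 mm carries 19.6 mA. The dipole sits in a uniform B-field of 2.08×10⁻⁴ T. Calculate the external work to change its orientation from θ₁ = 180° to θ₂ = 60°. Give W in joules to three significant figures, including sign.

W ≈ -7.07×10⁻⁸ J

m = NIA = NIπa² = 60·(0.0196)·π·(0.00783)² = 2.265×10⁻⁴ A·m².
W_ext = ΔU = −mB cosθ₂ + mB cosθ₁ = mB(cosθ₁ − cosθ₂).
W = (2.265×10⁻⁴)(2.08×10⁻⁴)·(cos180° − cos60°) = (4.711×10⁻⁸)·(-1.5000) = -7.067×10⁻⁸ J.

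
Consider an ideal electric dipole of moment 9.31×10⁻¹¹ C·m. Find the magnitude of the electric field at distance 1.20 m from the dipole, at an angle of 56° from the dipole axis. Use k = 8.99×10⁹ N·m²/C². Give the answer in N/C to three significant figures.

E ≈ 0.674 N/C

At angle θ the dipole field magnitude is E = (kp/r³)·√(1 + 3cos²θ).
kp/r³ = (8.99×10⁹)(9.31×10⁻¹¹) / (1.20)³ = 0.4844 N/C.
√(1 + 3cos²56°) = √(1 + 3·0.3127) = √1.9381 ≈ 1.3922.
E ≈ 0.4844 × 1.392 = 0.6743 N/C.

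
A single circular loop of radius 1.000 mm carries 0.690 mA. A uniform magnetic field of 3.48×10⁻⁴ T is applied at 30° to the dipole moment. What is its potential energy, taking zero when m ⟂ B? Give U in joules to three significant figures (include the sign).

Magnetic moment m = IA = Iπa² = (6.90×10⁻⁴)·π·(0.00100)² = 2.168×10⁻⁹ A·m².
U = −m·B = −mB cosθ.
U = −(2.168×10⁻⁹)(3.48×10⁻⁴)·cos30° = -6.534×10⁻¹³ J.

U ≈ -6.53×10⁻¹³ J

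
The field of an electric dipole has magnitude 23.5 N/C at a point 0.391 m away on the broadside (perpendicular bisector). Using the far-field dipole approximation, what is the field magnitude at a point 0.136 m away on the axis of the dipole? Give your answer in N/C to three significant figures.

E ≈ 1120 N/C

Dipole fields scale as 1/r³ in the far field.
The axial field is twice the equatorial field at the same r, so the geometry factor is 2/1.
E₂ = E₁ · (2/1) · (r₁/r₂)³ = 23.5 · 2 · (0.391/0.136)³.
(r₁/r₂)³ = (2.875)³ = 23.76.
E₂ ≈ 1117 N/C.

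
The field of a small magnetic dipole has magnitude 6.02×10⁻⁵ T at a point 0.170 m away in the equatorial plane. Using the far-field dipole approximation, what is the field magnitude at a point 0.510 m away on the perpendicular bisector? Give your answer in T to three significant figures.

B ≈ 2.23×10⁻⁶ T

Dipole fields scale as 1/r³ in the far field; the geometry is the same at both points.
B₂ = B₁ · (r₁/r₂)³ = 6.02×10⁻⁵ · (0.170/0.510)³.
(r₁/r₂)³ = (0.3333)³ = 0.03704.
B₂ ≈ 2.230×10⁻⁶ T.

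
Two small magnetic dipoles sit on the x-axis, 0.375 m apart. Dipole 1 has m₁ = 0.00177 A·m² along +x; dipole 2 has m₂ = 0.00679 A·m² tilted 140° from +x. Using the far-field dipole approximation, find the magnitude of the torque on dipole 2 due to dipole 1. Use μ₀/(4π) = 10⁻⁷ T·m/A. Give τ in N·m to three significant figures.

τ ≈ 2.93×10⁻¹¹ N·m

Dipole B is on the axis of dipole A, so B₁ there is axial: B₁ = (μ₀/4π)·2m₁/r³ along +x.
B₁ = 2(10⁻⁷)(0.00177)/(0.375)³ = 6.713×10⁻⁹ T.
τ = m₂ B₁ sinθ.
τ = (0.00679)(6.713×10⁻⁹)·sin140° = 2.930×10⁻¹¹ N·m.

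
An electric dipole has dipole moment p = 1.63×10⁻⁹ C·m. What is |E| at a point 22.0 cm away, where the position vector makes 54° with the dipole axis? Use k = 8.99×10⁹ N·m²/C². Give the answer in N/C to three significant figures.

E ≈ 1960 N/C

At angle θ the dipole field magnitude is E = (kp/r³)·√(1 + 3cos²θ).
kp/r³ = (8.99×10⁹)(1.63×10⁻⁹) / (0.220)³ = 1376 N/C.
√(1 + 3cos²54°) = √(1 + 3·0.3455) = √2.0365 ≈ 1.4271.
E ≈ 1376 × 1.427 = 1964 N/C.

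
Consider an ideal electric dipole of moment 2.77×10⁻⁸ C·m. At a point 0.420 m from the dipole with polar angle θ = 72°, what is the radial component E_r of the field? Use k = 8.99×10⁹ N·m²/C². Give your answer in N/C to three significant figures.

E_r ≈ 2080 N/C

For a dipole, E_r = (2kp cosθ)/r³.
kp/r³ = (8.99×10⁹)(2.77×10⁻⁸)/(0.420)³ = 3361 N/C.
E_r = 2·3361·cos72° = 2077 N/C.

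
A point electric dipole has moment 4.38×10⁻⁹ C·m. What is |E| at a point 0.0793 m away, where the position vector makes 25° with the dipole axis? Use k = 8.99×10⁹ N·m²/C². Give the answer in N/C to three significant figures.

At angle θ the dipole field magnitude is E = (kp/r³)·√(1 + 3cos²θ).
kp/r³ = (8.99×10⁹)(4.38×10⁻⁹) / (0.0793)³ = 7.896×10⁴ N/C.
√(1 + 3cos²25°) = √(1 + 3·0.8214) = √3.4642 ≈ 1.8612.
E ≈ 7.896×10⁴ × 1.861 = 1.470×10⁵ N/C.

E ≈ 1.47×10⁵ N/C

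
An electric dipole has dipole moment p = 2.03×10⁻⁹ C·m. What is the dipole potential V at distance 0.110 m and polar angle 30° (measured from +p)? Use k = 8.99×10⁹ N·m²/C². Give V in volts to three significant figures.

V ≈ 1310 V

The dipole potential is V = kp cosθ / r².
V = (8.99×10⁹)(2.03×10⁻⁹)·cos30° / (0.110)² = 1306 V.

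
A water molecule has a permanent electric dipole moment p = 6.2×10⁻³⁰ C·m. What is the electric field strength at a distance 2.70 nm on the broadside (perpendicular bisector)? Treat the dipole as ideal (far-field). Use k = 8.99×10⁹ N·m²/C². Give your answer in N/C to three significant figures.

E ≈ 2.83×10⁶ N/C

On the perpendicular bisector E = kp/r³ (half the axial value at the same distance).
E = (8.99×10⁹)(6.20×10⁻³⁰) / (2.70×10⁻⁹)³ = 2.832×10⁶ N/C.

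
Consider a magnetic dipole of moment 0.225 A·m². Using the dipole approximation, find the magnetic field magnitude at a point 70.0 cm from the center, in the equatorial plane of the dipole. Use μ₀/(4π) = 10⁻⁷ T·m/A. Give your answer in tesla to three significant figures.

In the equatorial plane B = (μ₀/4π)·m/r³ (half the axial value).
B = (10⁻⁷)·(0.225) / (0.700)³ = 6.560×10⁻⁸ T.

B ≈ 6.56×10⁻⁸ T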